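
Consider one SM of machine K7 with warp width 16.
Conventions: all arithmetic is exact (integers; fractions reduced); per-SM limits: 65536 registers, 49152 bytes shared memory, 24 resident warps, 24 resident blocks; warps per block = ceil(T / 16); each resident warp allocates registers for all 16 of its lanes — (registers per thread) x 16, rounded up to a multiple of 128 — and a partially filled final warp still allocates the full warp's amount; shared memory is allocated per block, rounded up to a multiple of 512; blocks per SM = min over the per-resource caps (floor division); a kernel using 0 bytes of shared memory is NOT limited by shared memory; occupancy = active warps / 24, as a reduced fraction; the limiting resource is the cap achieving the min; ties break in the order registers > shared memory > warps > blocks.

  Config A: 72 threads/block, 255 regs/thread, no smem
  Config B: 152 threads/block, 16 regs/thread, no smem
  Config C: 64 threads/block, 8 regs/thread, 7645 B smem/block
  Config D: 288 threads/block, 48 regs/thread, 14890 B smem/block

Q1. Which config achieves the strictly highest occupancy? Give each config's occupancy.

occupancies: A 5/8, B 5/6, C 1, D 3/4

Answer: C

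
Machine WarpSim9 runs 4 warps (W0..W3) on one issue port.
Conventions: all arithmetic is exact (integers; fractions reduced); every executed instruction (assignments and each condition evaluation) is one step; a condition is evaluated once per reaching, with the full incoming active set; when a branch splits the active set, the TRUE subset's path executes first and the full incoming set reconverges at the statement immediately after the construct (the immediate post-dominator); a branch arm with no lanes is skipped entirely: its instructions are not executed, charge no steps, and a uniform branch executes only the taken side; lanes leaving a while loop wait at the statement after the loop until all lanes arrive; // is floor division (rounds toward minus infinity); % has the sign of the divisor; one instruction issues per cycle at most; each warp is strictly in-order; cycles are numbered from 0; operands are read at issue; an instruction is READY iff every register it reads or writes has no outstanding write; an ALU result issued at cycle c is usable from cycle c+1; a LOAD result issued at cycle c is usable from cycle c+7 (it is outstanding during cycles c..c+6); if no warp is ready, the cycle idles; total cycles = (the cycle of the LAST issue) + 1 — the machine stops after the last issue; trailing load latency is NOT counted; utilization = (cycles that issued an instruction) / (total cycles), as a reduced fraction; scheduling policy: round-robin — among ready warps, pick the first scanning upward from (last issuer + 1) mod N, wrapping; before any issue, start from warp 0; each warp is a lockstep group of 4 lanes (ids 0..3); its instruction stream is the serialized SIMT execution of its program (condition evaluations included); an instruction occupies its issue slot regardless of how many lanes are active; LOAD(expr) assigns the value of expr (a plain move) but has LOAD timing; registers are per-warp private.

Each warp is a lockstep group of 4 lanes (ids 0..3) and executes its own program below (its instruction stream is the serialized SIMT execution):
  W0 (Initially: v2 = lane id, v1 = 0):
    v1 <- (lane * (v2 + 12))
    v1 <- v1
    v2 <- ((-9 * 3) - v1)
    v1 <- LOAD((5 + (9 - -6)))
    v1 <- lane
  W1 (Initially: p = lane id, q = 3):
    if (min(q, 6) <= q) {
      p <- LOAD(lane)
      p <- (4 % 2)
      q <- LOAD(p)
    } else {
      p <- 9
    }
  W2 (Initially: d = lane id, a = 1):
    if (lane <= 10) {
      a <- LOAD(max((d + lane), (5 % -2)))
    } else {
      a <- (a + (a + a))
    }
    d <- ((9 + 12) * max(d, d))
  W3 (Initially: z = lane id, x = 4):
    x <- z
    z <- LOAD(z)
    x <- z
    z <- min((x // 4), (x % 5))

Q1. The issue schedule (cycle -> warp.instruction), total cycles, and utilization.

cycle 0: W0.I0
cycle 1: W1.I0
cycle 2: W2.I0
cycle 3: W3.I0
cycle 4: W0.I1
cycle 5: W1.I1
cycle 6: W2.I1
cycle 7: W3.I1
cycle 8: W0.I2
cycle 9: W2.I2
cycle 10: W0.I3
cycle 11: idle
cycle 12: W1.I2
cycle 13: W1.I3
cycle 14: W3.I2
cycle 15: W3.I3
cycle 16: idle
cycle 17: W0.I4

Answer: 18 cycles, utilization 8/9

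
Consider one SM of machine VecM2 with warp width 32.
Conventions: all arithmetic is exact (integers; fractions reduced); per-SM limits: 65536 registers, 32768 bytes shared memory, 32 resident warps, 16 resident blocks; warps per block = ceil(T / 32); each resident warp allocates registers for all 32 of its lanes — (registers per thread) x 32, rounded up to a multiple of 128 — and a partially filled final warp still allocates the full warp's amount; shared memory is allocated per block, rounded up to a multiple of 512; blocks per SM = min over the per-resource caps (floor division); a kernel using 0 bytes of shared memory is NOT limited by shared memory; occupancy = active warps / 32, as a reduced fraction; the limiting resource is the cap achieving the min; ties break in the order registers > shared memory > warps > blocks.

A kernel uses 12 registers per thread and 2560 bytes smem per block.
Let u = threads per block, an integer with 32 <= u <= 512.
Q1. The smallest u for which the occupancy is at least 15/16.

Answer: u = 65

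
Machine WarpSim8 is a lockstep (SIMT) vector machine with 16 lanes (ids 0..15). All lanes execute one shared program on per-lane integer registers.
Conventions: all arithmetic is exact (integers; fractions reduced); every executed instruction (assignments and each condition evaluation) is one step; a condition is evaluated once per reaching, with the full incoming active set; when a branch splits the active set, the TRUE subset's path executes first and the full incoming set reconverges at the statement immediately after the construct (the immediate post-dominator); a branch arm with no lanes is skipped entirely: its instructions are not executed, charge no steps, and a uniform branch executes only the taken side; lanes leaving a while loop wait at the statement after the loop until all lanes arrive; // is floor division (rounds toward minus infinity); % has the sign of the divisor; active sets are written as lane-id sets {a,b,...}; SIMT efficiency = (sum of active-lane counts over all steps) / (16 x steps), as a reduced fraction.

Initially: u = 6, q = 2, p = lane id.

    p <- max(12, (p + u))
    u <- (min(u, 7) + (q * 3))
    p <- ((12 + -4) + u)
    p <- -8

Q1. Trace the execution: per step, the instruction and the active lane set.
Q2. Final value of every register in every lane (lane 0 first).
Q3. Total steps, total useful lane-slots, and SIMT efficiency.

step 0: p <- max(12, (p + u))        {0,1,2,3,4,5,6,7,8,9,10,11,12,13,14,15}
step 1: u <- (min(u, 7) + (q * 3))   {0,1,2,3,4,5,6,7,8,9,10,11,12,13,14,15}
step 2: p <- ((12 + -4) + u)         {0,1,2,3,4,5,6,7,8,9,10,11,12,13,14,15}
step 3: p <- -8                      {0,1,2,3,4,5,6,7,8,9,10,11,12,13,14,15}

Answer: 4 steps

u: 12,12,12,12,12,12,12,12,12,12,12,12,12,12,12,12
q: 2,2,2,2,2,2,2,2,2,2,2,2,2,2,2,2
p: -8,-8,-8,-8,-8,-8,-8,-8,-8,-8,-8,-8,-8,-8,-8,-8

steps = 4; useful = 64; efficiency = 64/64 = 1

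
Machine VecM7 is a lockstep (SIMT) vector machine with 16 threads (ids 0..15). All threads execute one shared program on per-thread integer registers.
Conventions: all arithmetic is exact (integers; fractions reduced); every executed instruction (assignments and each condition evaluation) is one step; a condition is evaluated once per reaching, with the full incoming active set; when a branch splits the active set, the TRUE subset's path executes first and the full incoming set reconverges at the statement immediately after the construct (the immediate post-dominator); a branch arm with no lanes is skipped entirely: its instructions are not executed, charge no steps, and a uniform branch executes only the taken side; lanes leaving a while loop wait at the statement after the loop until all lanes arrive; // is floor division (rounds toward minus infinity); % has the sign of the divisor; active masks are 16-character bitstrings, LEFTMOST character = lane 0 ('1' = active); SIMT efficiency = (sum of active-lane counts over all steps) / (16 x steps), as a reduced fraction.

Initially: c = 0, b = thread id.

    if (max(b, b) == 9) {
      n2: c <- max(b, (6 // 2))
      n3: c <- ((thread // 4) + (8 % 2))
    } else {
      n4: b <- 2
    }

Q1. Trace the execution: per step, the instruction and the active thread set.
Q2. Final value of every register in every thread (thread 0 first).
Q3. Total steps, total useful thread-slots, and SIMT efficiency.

step 0: eval (max(b, b) == 9)        1111111111111111
step 1: c <- max(b, (6 // 2))        0000000001000000
step 2: c <- ((thread // 4) + (8 % 2)) 0000000001000000
step 3: b <- 2                       1111111110111111

Answer: 4 steps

c: 0,0,0,0,0,0,0,0,0,2,0,0,0,0,0,0
b: 2,2,2,2,2,2,2,2,2,9,2,2,2,2,2,2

steps = 4; useful = 33; efficiency = 33/64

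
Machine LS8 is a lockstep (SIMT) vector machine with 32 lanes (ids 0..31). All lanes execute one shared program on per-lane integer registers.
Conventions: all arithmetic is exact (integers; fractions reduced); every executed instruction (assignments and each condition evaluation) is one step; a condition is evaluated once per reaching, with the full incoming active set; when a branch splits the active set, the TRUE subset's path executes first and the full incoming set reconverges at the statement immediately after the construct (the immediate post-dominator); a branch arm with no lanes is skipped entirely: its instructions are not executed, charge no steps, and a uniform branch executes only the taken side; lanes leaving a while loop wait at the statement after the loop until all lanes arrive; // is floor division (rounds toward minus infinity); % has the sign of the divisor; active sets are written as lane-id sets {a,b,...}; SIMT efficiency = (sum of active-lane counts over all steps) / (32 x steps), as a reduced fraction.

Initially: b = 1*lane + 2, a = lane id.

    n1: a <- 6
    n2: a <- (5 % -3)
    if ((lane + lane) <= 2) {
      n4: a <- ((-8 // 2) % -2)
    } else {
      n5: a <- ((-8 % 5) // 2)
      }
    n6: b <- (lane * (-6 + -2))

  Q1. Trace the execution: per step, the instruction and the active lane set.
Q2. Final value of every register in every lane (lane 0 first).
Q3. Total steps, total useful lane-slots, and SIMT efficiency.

step 0: a <- 6                       {0,1,2,3,4,5,6,7,8,9,10,11,12,13,14,15,16,17,18,19,20,21,22,23,24,25,26,27,28,29,30,31}
step 1: a <- (5 % -3)                {0,1,2,3,4,5,6,7,8,9,10,11,12,13,14,15,16,17,18,19,20,21,22,23,24,25,26,27,28,29,30,31}
step 2: eval ((lane + lane) <= 2)    {0,1,2,3,4,5,6,7,8,9,10,11,12,13,14,15,16,17,18,19,20,21,22,23,24,25,26,27,28,29,30,31}
step 3: a <- ((-8 // 2) % -2)        {0,1}
step 4: a <- ((-8 % 5) // 2)         {2,3,4,5,6,7,8,9,10,11,12,13,14,15,16,17,18,19,20,21,22,23,24,25,26,27,28,29,30,31}
step 5: b <- (lane * (-6 + -2))      {0,1,2,3,4,5,6,7,8,9,10,11,12,13,14,15,16,17,18,19,20,21,22,23,24,25,26,27,28,29,30,31}

Answer: 6 steps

b: 0,-8,-16,-24,-32,-40,-48,-56,-64,-72,-80,-88,-96,-104,-112,-120,-128,-136,-144,-152,-160,-168,-176,-184,-192,-200,-208,-216,-224,-232,-240,-248
a: 0,0,1,1,1,1,1,1,1,1,1,1,1,1,1,1,1,1,1,1,1,1,1,1,1,1,1,1,1,1,1,1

steps = 6; useful = 160; efficiency = 160/192 = 5/6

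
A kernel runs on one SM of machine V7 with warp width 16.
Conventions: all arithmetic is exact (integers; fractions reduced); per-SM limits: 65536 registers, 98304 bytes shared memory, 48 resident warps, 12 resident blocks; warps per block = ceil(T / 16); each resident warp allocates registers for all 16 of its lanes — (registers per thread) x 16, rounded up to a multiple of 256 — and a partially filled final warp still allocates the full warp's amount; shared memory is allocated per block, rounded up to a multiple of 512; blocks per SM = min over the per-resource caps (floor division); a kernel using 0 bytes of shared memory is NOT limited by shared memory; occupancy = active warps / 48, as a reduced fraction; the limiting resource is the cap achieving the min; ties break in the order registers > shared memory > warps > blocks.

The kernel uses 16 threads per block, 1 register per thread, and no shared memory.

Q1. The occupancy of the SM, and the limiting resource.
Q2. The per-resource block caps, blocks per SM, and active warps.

Answer: occupancy 1/4, limited by blocks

registers: 256 blocks
shared memory: no limit (kernel uses none)
warps: 48 blocks
blocks: 12 blocks

Answer: 12 blocks, 12 active warps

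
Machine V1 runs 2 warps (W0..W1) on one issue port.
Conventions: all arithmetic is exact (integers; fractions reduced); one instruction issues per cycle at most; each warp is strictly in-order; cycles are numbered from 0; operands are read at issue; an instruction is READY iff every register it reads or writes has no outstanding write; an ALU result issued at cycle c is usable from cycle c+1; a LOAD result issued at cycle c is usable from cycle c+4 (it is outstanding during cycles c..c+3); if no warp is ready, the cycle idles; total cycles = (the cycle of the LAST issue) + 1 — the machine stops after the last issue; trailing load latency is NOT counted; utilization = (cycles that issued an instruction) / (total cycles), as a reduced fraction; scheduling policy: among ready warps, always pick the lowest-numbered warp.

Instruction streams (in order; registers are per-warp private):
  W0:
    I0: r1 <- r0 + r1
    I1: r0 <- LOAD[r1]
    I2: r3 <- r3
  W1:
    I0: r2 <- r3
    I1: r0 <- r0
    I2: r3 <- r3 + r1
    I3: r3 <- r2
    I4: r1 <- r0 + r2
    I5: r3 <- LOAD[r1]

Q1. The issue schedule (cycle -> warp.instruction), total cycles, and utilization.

cycle 0: W0.I0
cycle 1: W0.I1
cycle 2: W0.I2
cycle 3: W1.I0
cycle 4: W1.I1
cycle 5: W1.I2
cycle 6: W1.I3
cycle 7: W1.I4
cycle 8: W1.I5

Answer: 9 cycles, utilization 1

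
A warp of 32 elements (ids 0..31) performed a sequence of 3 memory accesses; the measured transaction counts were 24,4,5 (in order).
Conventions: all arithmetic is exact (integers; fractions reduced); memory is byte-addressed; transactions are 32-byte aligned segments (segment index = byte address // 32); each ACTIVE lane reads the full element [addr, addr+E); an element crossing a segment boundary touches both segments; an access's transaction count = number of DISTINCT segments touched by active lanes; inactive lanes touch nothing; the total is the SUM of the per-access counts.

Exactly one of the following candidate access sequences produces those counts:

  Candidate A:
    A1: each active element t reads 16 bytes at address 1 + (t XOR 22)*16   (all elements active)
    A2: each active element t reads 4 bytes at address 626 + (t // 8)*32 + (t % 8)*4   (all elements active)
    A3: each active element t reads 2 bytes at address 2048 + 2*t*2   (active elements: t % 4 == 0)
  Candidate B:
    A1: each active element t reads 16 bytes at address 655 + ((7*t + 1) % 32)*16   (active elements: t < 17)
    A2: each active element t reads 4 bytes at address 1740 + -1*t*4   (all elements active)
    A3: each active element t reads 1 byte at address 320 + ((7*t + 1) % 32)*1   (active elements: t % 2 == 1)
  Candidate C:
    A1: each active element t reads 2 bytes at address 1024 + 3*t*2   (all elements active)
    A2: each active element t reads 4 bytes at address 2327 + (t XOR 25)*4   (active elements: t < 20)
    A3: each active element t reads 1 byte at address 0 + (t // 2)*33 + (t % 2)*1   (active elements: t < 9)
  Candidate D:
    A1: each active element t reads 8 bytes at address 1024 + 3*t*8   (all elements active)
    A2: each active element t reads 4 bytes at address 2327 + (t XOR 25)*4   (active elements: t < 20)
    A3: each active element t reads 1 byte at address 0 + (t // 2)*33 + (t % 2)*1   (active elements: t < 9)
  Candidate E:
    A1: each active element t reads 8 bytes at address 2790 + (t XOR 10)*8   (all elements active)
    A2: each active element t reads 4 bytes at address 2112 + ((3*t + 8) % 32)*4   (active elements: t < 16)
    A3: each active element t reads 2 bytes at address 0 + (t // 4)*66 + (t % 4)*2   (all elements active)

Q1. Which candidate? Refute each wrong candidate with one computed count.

A: A1 gives 17 transactions, not 24
B: A1 gives 16 transactions, not 24
C: A1 gives 6 transactions, not 24
E: A1 gives 9 transactions, not 24
D: all counts match (24,4,5)

Answer: D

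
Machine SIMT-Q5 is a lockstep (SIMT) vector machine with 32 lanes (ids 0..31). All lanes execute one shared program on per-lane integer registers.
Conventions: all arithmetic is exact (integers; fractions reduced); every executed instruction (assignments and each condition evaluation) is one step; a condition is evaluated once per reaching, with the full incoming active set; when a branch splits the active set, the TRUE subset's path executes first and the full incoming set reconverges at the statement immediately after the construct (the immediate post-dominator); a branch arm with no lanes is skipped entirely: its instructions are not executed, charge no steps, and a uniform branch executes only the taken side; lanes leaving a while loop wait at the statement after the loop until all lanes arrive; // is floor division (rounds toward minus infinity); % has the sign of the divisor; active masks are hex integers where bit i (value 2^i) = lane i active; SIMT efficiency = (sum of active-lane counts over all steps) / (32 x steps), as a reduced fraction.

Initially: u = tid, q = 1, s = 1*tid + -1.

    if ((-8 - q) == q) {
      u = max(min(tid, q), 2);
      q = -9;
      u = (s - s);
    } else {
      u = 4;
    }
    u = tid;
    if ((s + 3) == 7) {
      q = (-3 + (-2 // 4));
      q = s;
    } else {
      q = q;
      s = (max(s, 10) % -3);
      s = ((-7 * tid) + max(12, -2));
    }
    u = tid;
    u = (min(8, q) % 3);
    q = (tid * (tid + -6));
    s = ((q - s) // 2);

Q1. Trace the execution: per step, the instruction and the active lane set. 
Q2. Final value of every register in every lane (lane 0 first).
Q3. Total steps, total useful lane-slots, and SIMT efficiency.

step 0: eval ((-8 - q) == q)         0xffffffff
step 1: u <- 4                       0xffffffff
step 2: u <- tid                     0xffffffff
step 3: eval ((s + 3) == 7)          0xffffffff
step 4: q <- (-3 + (-2 // 4))        0x00000020
step 5: q <- s                       0x00000020
step 6: q <- q                       0xffffffdf
step 7: s <- (max(s, 10) % -3)       0xffffffdf
step 8: s <- ((-7 * tid) + max(12, -2)) 0xffffffdf
step 9: u <- tid                     0xffffffff
step 10: u <- (min(8, q) % 3)         0xffffffff
step 11: q <- (tid * (tid + -6))      0xffffffff
step 12: s <- ((q - s) // 2)          0xffffffff

Answer: 13 steps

u: 1,1,1,1,1,1,1,1,1,1,1,1,1,1,1,1,1,1,1,1,1,1,1,1,1,1,1,1,1,1,1,1
q: 0,-5,-8,-9,-8,-5,0,7,16,27,40,55,72,91,112,135,160,187,216,247,280,315,352,391,432,475,520,567,616,667,720,775
s: -6,-5,-3,0,4,-5,15,22,30,39,49,60,72,85,99,114,130,147,165,184,204,225,247,270,294,319,345,372,400,429,459,490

steps = 13; useful = 351; efficiency = 351/416 = 27/32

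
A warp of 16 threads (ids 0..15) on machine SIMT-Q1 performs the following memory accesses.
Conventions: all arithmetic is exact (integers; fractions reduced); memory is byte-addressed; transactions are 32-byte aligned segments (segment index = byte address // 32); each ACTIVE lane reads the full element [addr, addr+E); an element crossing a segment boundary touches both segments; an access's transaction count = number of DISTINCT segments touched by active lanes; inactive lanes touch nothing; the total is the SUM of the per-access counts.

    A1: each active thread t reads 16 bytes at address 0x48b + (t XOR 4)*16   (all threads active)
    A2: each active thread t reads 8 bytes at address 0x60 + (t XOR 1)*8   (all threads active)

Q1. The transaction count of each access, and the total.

A1: 9 transactions
A2: 4 transactions

Answer: 9,4; total 13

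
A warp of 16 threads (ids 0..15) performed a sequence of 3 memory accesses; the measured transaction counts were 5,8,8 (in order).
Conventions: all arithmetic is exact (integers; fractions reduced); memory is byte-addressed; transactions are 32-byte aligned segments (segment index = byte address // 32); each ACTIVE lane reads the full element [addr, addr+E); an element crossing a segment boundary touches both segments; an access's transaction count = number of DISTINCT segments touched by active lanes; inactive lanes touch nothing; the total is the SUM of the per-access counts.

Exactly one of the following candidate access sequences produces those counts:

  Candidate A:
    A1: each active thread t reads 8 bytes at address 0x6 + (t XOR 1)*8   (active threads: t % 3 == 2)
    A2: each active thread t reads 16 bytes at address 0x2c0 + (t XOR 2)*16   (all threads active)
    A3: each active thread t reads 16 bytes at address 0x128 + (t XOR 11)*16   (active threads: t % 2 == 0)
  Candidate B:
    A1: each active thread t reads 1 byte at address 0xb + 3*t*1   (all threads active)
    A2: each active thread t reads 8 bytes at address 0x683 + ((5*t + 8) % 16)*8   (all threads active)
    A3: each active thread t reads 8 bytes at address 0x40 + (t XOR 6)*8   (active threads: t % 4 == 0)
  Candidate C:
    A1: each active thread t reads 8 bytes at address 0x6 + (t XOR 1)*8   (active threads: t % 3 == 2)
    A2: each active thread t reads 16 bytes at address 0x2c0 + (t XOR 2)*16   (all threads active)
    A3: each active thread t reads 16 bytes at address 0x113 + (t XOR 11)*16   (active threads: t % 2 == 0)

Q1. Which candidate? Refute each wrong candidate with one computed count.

A: A3 gives 9 transactions, not 8
B: A1 gives 2 transactions, not 5
C: all counts match (5,8,8)

Answer: C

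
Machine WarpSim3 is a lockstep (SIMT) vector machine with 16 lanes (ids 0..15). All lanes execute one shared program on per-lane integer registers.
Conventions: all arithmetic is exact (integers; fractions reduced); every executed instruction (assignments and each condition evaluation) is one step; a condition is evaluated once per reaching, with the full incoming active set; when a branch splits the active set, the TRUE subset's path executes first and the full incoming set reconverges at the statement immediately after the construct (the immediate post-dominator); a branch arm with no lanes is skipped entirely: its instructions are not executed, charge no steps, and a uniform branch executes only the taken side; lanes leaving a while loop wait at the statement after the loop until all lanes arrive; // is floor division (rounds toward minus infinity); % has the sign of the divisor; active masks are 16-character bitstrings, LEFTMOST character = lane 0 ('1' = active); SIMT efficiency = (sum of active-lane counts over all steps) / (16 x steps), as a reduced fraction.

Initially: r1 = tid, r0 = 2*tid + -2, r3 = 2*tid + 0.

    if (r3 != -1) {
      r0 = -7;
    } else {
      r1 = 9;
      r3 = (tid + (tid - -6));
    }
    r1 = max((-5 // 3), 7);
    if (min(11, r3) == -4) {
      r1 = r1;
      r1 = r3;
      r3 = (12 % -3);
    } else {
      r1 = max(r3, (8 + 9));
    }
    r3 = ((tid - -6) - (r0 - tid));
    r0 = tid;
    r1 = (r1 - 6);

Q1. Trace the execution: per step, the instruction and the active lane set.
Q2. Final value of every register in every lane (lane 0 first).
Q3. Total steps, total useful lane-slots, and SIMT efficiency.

step 0: eval (r3 != -1)              1111111111111111
step 1: r0 <- -7                     1111111111111111
step 2: r1 <- max((-5 // 3), 7)      1111111111111111
step 3: eval (min(11, r3) == -4)     1111111111111111
step 4: r1 <- max(r3, (8 + 9))       1111111111111111
step 5: r3 <- ((tid - -6) - (r0 - tid)) 1111111111111111
step 6: r0 <- tid                    1111111111111111
step 7: r1 <- (r1 - 6)               1111111111111111

Answer: 8 steps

r1: 11,11,11,11,11,11,11,11,11,12,14,16,18,20,22,24
r0: 0,1,2,3,4,5,6,7,8,9,10,11,12,13,14,15
r3: 13,15,17,19,21,23,25,27,29,31,33,35,37,39,41,43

steps = 8; useful = 128; efficiency = 128/128 = 1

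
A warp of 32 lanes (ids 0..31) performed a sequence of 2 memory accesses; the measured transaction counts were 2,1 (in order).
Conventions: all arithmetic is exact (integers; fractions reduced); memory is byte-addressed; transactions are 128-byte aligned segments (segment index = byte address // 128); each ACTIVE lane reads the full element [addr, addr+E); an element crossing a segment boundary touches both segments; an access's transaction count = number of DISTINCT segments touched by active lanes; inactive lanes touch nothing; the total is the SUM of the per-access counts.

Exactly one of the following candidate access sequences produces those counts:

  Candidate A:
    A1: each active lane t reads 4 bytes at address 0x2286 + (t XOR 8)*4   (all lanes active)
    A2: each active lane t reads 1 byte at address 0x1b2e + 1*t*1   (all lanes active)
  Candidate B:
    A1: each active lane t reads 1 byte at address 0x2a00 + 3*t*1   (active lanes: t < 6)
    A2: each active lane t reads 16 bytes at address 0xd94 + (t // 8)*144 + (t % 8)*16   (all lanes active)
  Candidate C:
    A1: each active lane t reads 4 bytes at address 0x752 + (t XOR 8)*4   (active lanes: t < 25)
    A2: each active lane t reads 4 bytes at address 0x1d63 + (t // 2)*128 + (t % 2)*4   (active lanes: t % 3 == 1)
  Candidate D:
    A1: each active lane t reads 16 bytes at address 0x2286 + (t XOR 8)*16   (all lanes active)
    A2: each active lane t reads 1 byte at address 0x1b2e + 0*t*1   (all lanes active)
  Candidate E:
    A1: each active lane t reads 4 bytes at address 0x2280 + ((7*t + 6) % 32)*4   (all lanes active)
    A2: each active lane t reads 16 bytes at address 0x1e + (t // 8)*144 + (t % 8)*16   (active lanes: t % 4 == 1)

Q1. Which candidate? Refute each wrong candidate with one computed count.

B: A1 gives 1 transaction, not 2
C: A2 gives 11 transactions, not 1
D: A1 gives 5 transactions, not 2
E: A1 gives 1 transaction, not 2
A: all counts match (2,1)

Answer: A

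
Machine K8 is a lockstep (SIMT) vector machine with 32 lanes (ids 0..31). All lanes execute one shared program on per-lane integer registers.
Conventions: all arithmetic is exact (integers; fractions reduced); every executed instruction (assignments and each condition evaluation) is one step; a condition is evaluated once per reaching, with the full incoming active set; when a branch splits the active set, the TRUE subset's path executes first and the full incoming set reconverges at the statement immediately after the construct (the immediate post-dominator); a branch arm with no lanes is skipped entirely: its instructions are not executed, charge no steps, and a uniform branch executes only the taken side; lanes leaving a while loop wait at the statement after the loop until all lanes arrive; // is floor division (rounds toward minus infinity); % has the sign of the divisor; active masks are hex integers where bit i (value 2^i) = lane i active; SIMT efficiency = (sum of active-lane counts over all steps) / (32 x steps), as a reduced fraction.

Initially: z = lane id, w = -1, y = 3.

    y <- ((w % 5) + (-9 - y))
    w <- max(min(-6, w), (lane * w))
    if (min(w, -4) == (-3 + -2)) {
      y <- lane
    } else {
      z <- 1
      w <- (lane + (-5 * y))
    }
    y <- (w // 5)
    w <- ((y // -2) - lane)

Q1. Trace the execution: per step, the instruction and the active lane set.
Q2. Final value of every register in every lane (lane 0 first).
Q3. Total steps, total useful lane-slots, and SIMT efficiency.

step 0: y <- ((w % 5) + (-9 - y))    0xffffffff
step 1: w <- max(min(-6, w), (lane * w)) 0xffffffff
step 2: eval (min(w, -4) == (-3 + -2)) 0xffffffff
step 3: y <- lane                    0x00000020
step 4: z <- 1                       0xffffffdf
step 5: w <- (lane + (-5 * y))       0xffffffdf
step 6: y <- (w // 5)                0xffffffff
step 7: w <- ((y // -2) - lane)      0xffffffff

Answer: 8 steps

z: 1,1,1,1,1,5,1,1,1,1,1,1,1,1,1,1,1,1,1,1,1,1,1,1,1,1,1,1,1,1,1,1
w: -4,-5,-6,-7,-8,-5,-11,-12,-13,-14,-15,-16,-17,-18,-19,-21,-22,-23,-24,-25,-26,-27,-28,-29,-30,-32,-33,-34,-35,-36,-37,-38
y: 8,8,8,8,8,-1,9,9,9,9,10,10,10,10,10,11,11,11,11,11,12,12,12,12,12,13,13,13,13,13,14,14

steps = 8; useful = 223; efficiency = 223/256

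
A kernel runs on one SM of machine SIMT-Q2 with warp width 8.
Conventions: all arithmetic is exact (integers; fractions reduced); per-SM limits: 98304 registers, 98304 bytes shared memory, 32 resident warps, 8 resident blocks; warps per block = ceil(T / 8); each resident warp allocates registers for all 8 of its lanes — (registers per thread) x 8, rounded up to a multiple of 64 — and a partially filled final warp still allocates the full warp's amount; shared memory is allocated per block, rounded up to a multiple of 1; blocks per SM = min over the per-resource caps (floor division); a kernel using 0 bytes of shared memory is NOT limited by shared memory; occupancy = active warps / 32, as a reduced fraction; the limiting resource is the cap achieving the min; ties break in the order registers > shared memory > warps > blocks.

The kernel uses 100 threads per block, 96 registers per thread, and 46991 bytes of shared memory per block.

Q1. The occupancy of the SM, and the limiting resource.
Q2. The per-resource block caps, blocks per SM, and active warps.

Answer: occupancy 13/16, limited by shared memory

registers: 9 blocks
shared memory: 2 blocks
warps: 2 blocks
blocks: 8 blocks

Answer: 2 blocks, 26 active warps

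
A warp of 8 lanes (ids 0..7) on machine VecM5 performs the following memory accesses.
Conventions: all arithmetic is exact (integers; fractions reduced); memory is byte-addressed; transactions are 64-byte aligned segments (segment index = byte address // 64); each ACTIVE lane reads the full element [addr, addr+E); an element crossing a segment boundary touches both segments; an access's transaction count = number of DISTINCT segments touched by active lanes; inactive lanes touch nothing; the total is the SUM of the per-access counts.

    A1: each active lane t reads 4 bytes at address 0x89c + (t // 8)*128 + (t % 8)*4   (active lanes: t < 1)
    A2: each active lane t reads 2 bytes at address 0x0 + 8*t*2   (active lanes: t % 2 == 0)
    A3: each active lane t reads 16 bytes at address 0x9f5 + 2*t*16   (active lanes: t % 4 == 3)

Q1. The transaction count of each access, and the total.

A1: 1 transaction
A2: 2 transactions
A3: 2 transactions

Answer: 1,2,2; total 5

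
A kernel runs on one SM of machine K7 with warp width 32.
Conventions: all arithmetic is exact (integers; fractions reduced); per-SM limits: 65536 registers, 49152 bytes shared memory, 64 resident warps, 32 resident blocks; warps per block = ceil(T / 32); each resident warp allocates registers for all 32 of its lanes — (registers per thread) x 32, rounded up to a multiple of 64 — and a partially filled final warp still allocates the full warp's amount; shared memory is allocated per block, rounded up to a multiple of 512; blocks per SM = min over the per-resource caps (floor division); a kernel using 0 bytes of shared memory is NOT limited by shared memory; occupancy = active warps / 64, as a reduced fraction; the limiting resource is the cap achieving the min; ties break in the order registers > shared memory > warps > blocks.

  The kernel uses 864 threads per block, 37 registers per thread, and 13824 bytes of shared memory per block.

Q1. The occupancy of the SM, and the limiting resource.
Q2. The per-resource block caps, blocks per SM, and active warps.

Answer: occupancy 27/64, limited by registers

registers: 1 block
shared memory: 3 blocks
warps: 2 blocks
blocks: 32 blocks

Answer: 1 block, 27 active warps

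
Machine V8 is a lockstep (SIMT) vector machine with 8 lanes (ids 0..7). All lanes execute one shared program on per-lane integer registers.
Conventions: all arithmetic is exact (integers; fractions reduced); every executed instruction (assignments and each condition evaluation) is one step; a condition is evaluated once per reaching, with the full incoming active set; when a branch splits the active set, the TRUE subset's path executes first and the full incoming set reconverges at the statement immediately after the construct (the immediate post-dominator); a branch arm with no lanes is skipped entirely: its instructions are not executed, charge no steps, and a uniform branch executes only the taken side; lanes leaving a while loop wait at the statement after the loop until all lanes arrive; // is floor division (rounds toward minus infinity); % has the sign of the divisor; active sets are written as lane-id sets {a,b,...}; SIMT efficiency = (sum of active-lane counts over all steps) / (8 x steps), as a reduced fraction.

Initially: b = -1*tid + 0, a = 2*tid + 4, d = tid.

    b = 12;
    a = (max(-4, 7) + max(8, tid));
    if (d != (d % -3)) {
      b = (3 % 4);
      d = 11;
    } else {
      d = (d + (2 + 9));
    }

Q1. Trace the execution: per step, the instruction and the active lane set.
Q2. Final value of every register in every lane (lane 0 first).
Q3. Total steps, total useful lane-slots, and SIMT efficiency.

step 0: b <- 12                      {0,1,2,3,4,5,6,7}
step 1: a <- (max(-4, 7) + max(8, tid)) {0,1,2,3,4,5,6,7}
step 2: eval (d != (d % -3))         {0,1,2,3,4,5,6,7}
step 3: b <- (3 % 4)                 {1,2,3,4,5,6,7}
step 4: d <- 11                      {1,2,3,4,5,6,7}
step 5: d <- (d + (2 + 9))           {0}

Answer: 6 steps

b: 12,3,3,3,3,3,3,3
a: 15,15,15,15,15,15,15,15
d: 11,11,11,11,11,11,11,11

steps = 6; useful = 39; efficiency = 39/48 = 13/16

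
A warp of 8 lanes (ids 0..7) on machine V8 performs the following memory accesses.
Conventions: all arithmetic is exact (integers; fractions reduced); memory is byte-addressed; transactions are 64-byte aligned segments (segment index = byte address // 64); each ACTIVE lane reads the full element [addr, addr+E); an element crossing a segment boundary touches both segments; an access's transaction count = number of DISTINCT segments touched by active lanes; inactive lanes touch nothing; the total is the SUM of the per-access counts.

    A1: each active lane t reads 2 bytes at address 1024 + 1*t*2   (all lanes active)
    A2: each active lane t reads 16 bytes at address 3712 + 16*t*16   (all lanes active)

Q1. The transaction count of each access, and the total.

A1: 1 transaction
A2: 8 transactions

Answer: 1,8; total 9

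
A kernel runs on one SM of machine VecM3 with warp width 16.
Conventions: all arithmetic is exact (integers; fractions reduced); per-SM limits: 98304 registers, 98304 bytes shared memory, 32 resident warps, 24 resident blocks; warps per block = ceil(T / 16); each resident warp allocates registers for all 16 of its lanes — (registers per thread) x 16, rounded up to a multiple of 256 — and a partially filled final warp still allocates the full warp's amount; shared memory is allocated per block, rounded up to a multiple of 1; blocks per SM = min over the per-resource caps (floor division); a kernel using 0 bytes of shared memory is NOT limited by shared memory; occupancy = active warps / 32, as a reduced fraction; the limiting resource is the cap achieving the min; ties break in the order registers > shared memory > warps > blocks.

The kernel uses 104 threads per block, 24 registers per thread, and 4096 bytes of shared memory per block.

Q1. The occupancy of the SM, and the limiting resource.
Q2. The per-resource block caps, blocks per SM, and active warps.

Answer: occupancy 7/8, limited by warps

registers: 27 blocks
shared memory: 24 blocks
warps: 4 blocks
blocks: 24 blocks

Answer: 4 blocks, 28 active warps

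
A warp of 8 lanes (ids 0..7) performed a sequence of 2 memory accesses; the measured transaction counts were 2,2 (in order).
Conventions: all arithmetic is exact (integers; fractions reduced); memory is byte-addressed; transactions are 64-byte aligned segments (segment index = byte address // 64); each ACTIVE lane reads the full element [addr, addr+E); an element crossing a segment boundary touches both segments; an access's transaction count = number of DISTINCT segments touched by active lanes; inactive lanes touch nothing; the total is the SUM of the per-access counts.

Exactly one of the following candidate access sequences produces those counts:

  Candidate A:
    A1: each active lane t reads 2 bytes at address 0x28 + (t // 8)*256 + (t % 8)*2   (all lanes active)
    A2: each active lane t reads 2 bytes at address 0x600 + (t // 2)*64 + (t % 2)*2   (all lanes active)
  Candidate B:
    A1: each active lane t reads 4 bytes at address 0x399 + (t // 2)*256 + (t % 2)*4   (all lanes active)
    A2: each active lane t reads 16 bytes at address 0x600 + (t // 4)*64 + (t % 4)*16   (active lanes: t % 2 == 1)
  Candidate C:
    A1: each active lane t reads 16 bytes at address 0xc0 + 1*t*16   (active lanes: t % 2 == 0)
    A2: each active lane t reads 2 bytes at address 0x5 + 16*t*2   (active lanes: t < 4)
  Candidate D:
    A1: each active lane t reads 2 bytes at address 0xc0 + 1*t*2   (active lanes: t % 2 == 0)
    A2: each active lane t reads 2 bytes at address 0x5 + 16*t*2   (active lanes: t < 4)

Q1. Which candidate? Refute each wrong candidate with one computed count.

A: A1 gives 1 transaction, not 2
B: A1 gives 4 transactions, not 2
D: A1 gives 1 transaction, not 2
C: all counts match (2,2)

Answer: C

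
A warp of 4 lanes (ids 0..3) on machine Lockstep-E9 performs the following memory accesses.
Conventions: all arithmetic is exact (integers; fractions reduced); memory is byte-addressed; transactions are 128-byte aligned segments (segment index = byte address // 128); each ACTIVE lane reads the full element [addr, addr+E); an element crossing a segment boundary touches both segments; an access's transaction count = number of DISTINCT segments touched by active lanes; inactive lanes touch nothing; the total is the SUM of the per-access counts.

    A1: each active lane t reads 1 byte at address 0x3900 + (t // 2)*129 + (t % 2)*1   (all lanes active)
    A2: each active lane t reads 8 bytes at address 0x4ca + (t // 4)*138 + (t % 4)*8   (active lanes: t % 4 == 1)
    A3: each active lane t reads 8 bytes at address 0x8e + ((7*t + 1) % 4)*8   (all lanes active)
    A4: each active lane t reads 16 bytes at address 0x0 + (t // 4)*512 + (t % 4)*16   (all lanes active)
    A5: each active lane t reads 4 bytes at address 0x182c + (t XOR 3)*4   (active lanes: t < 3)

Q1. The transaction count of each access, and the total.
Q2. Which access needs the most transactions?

A1: 2 transactions
A2: 1 transaction
A3: 1 transaction
A4: 1 transaction
A5: 1 transaction

Answer: 2,1,1,1,1; total 6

Answer: A1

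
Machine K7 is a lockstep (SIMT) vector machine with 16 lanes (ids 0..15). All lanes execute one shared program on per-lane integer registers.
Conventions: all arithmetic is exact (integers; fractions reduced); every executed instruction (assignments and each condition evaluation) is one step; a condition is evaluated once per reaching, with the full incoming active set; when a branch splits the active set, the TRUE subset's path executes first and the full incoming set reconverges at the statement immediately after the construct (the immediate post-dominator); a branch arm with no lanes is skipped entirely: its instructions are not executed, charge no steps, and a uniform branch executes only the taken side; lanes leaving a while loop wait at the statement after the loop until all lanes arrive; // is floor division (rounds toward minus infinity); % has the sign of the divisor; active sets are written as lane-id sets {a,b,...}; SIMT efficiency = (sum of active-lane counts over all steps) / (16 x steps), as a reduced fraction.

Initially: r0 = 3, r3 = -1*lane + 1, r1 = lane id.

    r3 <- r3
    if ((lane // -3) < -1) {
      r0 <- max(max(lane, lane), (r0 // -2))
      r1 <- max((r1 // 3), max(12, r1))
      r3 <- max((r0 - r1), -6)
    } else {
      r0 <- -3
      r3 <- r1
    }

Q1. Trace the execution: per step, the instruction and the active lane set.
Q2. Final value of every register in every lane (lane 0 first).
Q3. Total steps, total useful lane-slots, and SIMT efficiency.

step 0: r3 <- r3                     {0,1,2,3,4,5,6,7,8,9,10,11,12,13,14,15}
step 1: eval ((lane // -3) < -1)     {0,1,2,3,4,5,6,7,8,9,10,11,12,13,14,15}
step 2: r0 <- max(max(lane, lane), (r0 // -2)) {4,5,6,7,8,9,10,11,12,13,14,15}
step 3: r1 <- max((r1 // 3), max(12, r1)) {4,5,6,7,8,9,10,11,12,13,14,15}
step 4: r3 <- max((r0 - r1), -6)     {4,5,6,7,8,9,10,11,12,13,14,15}
step 5: r0 <- -3                     {0,1,2,3}
step 6: r3 <- r1                     {0,1,2,3}

Answer: 7 steps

r0: -3,-3,-3,-3,4,5,6,7,8,9,10,11,12,13,14,15
r3: 0,1,2,3,-6,-6,-6,-5,-4,-3,-2,-1,0,0,0,0
r1: 0,1,2,3,12,12,12,12,12,12,12,12,12,13,14,15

steps = 7; useful = 76; efficiency = 76/112 = 19/28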